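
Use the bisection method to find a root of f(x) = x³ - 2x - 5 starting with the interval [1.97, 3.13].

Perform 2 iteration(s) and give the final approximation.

f(x) = x³ - 2x - 5
Initial interval: [1.97, 3.13]

Iteration 1:
  c_1 = (1.970000 + 3.130000)/2 = 2.550000
  f(c_1) = f(2.550000) = 6.481375
  f(a) × f(c) < 0, new interval: [1.970000, 2.550000]
Iteration 2:
  c_2 = (1.970000 + 2.550000)/2 = 2.260000
  f(c_2) = f(2.260000) = 2.023176
  f(a) × f(c) < 0, new interval: [1.970000, 2.260000]

After 2 iteration(s), the approximation is c_2 = 2.260000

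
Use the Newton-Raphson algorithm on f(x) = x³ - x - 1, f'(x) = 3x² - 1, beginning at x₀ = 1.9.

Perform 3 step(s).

f(x) = x³ - x - 1
f'(x) = 3x² - 1
x₀ = 1.9

Newton-Raphson formula: x_{n+1} = x_n - f(x_n)/f'(x_n)

Iteration 1:
  f(1.900000) = 3.959000
  f'(1.900000) = 9.830000
  x_1 = 1.900000 - 3.959000/9.830000 = 1.497253
Iteration 2:
  f(1.497253) = 0.859240
  f'(1.497253) = 5.725302
  x_2 = 1.497253 - 0.859240/5.725302 = 1.347176
Iteration 3:
  f(1.347176) = 0.097789
  f'(1.347176) = 4.444646
  x_3 = 1.347176 - 0.097789/4.444646 = 1.325174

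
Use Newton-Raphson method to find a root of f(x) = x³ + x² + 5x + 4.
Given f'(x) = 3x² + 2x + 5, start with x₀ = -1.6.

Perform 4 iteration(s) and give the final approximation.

f(x) = x³ + x² + 5x + 4
f'(x) = 3x² + 2x + 5
x₀ = -1.6

Newton-Raphson formula: x_{n+1} = x_n - f(x_n)/f'(x_n)

Iteration 1:
  f(-1.600000) = -5.536000
  f'(-1.600000) = 9.480000
  x_1 = -1.600000 - (-5.536000)/9.480000 = -1.016034
Iteration 2:
  f(-1.016034) = -1.096721
  f'(-1.016034) = 6.064906
  x_2 = -1.016034 - (-1.096721)/6.064906 = -0.835203
Iteration 3:
  f(-0.835203) = -0.061059
  f'(-0.835203) = 5.422287
  x_3 = -0.835203 - (-0.061059)/5.422287 = -0.823942
Iteration 4:
  f(-0.823942) = -0.000189
  f'(-0.823942) = 5.388758
  x_4 = -0.823942 - (-0.000189)/5.388758 = -0.823907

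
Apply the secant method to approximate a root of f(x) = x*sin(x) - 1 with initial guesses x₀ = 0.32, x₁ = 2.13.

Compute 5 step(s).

f(x) = x*sin(x) - 1
x₀ = 0.32, x₁ = 2.13

Secant formula: x_{n+1} = x_n - f(x_n)(x_n - x_{n-1})/(f(x_n) - f(x_{n-1}))

Iteration 1:
  f(0.320000) = -0.899339
  f(2.130000) = 0.805554
  x_2 = 2.130000 - 0.805554×(2.130000 - 0.320000)/(0.805554 - (-0.899339))
       = 1.274783
Iteration 2:
  f(2.130000) = 0.805554
  f(1.274783) = 0.219339
  x_3 = 1.274783 - 0.219339×(1.274783 - 2.130000)/(0.219339 - 0.805554)
       = 0.954793
Iteration 3:
  f(1.274783) = 0.219339
  f(0.954793) = -0.220703
  x_4 = 0.954793 - (-0.220703)×(0.954793 - 1.274783)/(-0.220703 - 0.219339)
       = 1.115284
Iteration 4:
  f(0.954793) = -0.220703
  f(1.115284) = 0.001565
  x_5 = 1.115284 - 0.001565×(1.115284 - 0.954793)/(0.001565 - (-0.220703))
       = 1.114154
Iteration 5:
  f(1.115284) = 0.001565
  f(1.114154) = -0.000004
  x_6 = 1.114154 - (-0.000004)×(1.114154 - 1.115284)/(-0.000004 - 0.001565)
       = 1.114157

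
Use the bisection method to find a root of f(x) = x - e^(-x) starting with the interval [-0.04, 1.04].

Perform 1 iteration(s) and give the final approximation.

f(x) = x - e^(-x)
Initial interval: [-0.04, 1.04]

Iteration 1:
  c_1 = (-0.040000 + 1.040000)/2 = 0.500000
  f(c_1) = f(0.500000) = -0.106531
  f(a) × f(c) ≥ 0, new interval: [0.500000, 1.040000]

After 1 iteration(s), the approximation is c_1 = 0.500000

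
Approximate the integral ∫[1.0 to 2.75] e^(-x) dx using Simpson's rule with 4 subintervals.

f(x) = e^(-x)
a = 1.0, b = 2.75, n = 4
h = (b - a)/n = 0.437500

Simpson's rule: (h/3)[f(x₀) + 4f(x₁) + 2f(x₂) + ... + f(xₙ)]

x_0 = 1.0000, f(x_0) = 0.367879, coefficient = 1
x_1 = 1.4375, f(x_1) = 0.237521, coefficient = 4
x_2 = 1.8750, f(x_2) = 0.153355, coefficient = 2
x_3 = 2.3125, f(x_3) = 0.099013, coefficient = 4
x_4 = 2.7500, f(x_4) = 0.063928, coefficient = 1

I ≈ (0.437500/3) × 2.084654 = 0.304012
Exact value: 0.303952
Error: 0.000060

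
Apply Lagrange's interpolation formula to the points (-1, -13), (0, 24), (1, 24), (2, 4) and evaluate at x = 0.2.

Lagrange interpolation formula:
P(x) = Σ yᵢ × Lᵢ(x)
where Lᵢ(x) = Π_{j≠i} (x - xⱼ)/(xᵢ - xⱼ)

L_0(0.2) = (0.2 - 0)/(-1 - 0) × (0.2 - 1)/(-1 - 1) × (0.2 - 2)/(-1 - 2) = -0.048000
L_1(0.2) = (0.2 - (-1))/(0 - (-1)) × (0.2 - 1)/(0 - 1) × (0.2 - 2)/(0 - 2) = 0.864000
L_2(0.2) = (0.2 - (-1))/(1 - (-1)) × (0.2 - 0)/(1 - 0) × (0.2 - 2)/(1 - 2) = 0.216000
L_3(0.2) = (0.2 - (-1))/(2 - (-1)) × (0.2 - 0)/(2 - 0) × (0.2 - 1)/(2 - 1) = -0.032000

P(0.2) = (-13)×L_0(0.2) + 24×L_1(0.2) + 24×L_2(0.2) + 4×L_3(0.2)
P(0.2) = 26.416000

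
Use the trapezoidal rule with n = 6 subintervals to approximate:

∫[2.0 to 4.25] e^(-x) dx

f(x) = e^(-x)
a = 2.0, b = 4.25, n = 6
h = (b - a)/n = 0.375000

Trapezoidal rule: (h/2)[f(x₀) + 2f(x₁) + 2f(x₂) + ... + f(xₙ)]

x_0 = 2.0000, f(x_0) = 0.135335, coefficient = 1
x_1 = 2.3750, f(x_1) = 0.093014, coefficient = 2
x_2 = 2.7500, f(x_2) = 0.063928, coefficient = 2
x_3 = 3.1250, f(x_3) = 0.043937, coefficient = 2
x_4 = 3.5000, f(x_4) = 0.030197, coefficient = 2
x_5 = 3.8750, f(x_5) = 0.020754, coefficient = 2
x_6 = 4.2500, f(x_6) = 0.014264, coefficient = 1

I ≈ (0.375000/2) × 0.653262 = 0.122487
Exact value: 0.121071
Error: 0.001415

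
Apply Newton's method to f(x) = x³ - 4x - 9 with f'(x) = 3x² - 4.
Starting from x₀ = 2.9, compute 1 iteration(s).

f(x) = x³ - 4x - 9
f'(x) = 3x² - 4
x₀ = 2.9

Newton-Raphson formula: x_{n+1} = x_n - f(x_n)/f'(x_n)

Iteration 1:
  f(2.900000) = 3.789000
  f'(2.900000) = 21.230000
  x_1 = 2.900000 - 3.789000/21.230000 = 2.721526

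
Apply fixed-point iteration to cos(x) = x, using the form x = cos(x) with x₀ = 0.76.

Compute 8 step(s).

Equation: cos(x) = x
Fixed-point form: x = cos(x)
x₀ = 0.76

x_1 = g(0.760000) = 0.724836
x_2 = g(0.724836) = 0.748608
x_3 = g(0.748608) = 0.732637
x_4 = g(0.732637) = 0.743413
x_5 = g(0.743413) = 0.736163
x_6 = g(0.736163) = 0.741051
x_7 = g(0.741051) = 0.737760
x_8 = g(0.737760) = 0.739977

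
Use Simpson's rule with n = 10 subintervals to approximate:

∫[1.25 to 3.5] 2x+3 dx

f(x) = 2x+3
a = 1.25, b = 3.5, n = 10
h = (b - a)/n = 0.225000

Simpson's rule: (h/3)[f(x₀) + 4f(x₁) + 2f(x₂) + ... + f(xₙ)]

x_0 = 1.2500, f(x_0) = 5.500000, coefficient = 1
x_1 = 1.4750, f(x_1) = 5.950000, coefficient = 4
x_2 = 1.7000, f(x_2) = 6.400000, coefficient = 2
x_3 = 1.9250, f(x_3) = 6.850000, coefficient = 4
x_4 = 2.1500, f(x_4) = 7.300000, coefficient = 2
x_5 = 2.3750, f(x_5) = 7.750000, coefficient = 4
x_6 = 2.6000, f(x_6) = 8.200000, coefficient = 2
x_7 = 2.8250, f(x_7) = 8.650000, coefficient = 4
x_8 = 3.0500, f(x_8) = 9.100000, coefficient = 2
x_9 = 3.2750, f(x_9) = 9.550000, coefficient = 4
x_10 = 3.5000, f(x_10) = 10.000000, coefficient = 1

I ≈ (0.225000/3) × 232.500000 = 17.437500
Exact value: 17.437500
Error: 0.000000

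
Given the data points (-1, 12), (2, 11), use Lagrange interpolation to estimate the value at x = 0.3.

Lagrange interpolation formula:
P(x) = Σ yᵢ × Lᵢ(x)
where Lᵢ(x) = Π_{j≠i} (x - xⱼ)/(xᵢ - xⱼ)

L_0(0.3) = (0.3 - 2)/(-1 - 2) = 0.566667
L_1(0.3) = (0.3 - (-1))/(2 - (-1)) = 0.433333

P(0.3) = 12×L_0(0.3) + 11×L_1(0.3)
P(0.3) = 11.566667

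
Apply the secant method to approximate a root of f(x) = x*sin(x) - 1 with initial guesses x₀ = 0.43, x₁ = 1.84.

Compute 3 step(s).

f(x) = x*sin(x) - 1
x₀ = 0.43, x₁ = 1.84

Secant formula: x_{n+1} = x_n - f(x_n)(x_n - x_{n-1})/(f(x_n) - f(x_{n-1}))

Iteration 1:
  f(0.430000) = -0.820746
  f(1.840000) = 0.773729
  x_2 = 1.840000 - 0.773729×(1.840000 - 0.430000)/(0.773729 - (-0.820746))
       = 1.155789
Iteration 2:
  f(1.840000) = 0.773729
  f(1.155789) = 0.057677
  x_3 = 1.155789 - 0.057677×(1.155789 - 1.840000)/(0.057677 - 0.773729)
       = 1.100676
Iteration 3:
  f(1.155789) = 0.057677
  f(1.100676) = -0.018732
  x_4 = 1.100676 - (-0.018732)×(1.100676 - 1.155789)/(-0.018732 - 0.057677)
       = 1.114187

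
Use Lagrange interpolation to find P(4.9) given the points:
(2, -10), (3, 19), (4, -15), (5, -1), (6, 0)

Lagrange interpolation formula:
P(x) = Σ yᵢ × Lᵢ(x)
where Lᵢ(x) = Π_{j≠i} (x - xⱼ)/(xᵢ - xⱼ)

L_0(4.9) = (4.9 - 3)/(2 - 3) × (4.9 - 4)/(2 - 4) × (4.9 - 5)/(2 - 5) × (4.9 - 6)/(2 - 6) = 0.007837
L_1(4.9) = (4.9 - 2)/(3 - 2) × (4.9 - 4)/(3 - 4) × (4.9 - 5)/(3 - 5) × (4.9 - 6)/(3 - 6) = -0.047850
L_2(4.9) = (4.9 - 2)/(4 - 2) × (4.9 - 3)/(4 - 3) × (4.9 - 5)/(4 - 5) × (4.9 - 6)/(4 - 6) = 0.151525
L_3(4.9) = (4.9 - 2)/(5 - 2) × (4.9 - 3)/(5 - 3) × (4.9 - 4)/(5 - 4) × (4.9 - 6)/(5 - 6) = 0.909150
L_4(4.9) = (4.9 - 2)/(6 - 2) × (4.9 - 3)/(6 - 3) × (4.9 - 4)/(6 - 4) × (4.9 - 5)/(6 - 5) = -0.020662

P(4.9) = (-10)×L_0(4.9) + 19×L_1(4.9) + (-15)×L_2(4.9) + (-1)×L_3(4.9) + 0×L_4(4.9)
P(4.9) = -4.169550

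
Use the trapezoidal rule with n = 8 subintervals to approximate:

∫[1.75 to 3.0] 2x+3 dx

f(x) = 2x+3
a = 1.75, b = 3.0, n = 8
h = (b - a)/n = 0.156250

Trapezoidal rule: (h/2)[f(x₀) + 2f(x₁) + 2f(x₂) + ... + f(xₙ)]

x_0 = 1.7500, f(x_0) = 6.500000, coefficient = 1
x_1 = 1.9062, f(x_1) = 6.812500, coefficient = 2
x_2 = 2.0625, f(x_2) = 7.125000, coefficient = 2
x_3 = 2.2188, f(x_3) = 7.437500, coefficient = 2
x_4 = 2.3750, f(x_4) = 7.750000, coefficient = 2
x_5 = 2.5312, f(x_5) = 8.062500, coefficient = 2
x_6 = 2.6875, f(x_6) = 8.375000, coefficient = 2
x_7 = 2.8438, f(x_7) = 8.687500, coefficient = 2
x_8 = 3.0000, f(x_8) = 9.000000, coefficient = 1

I ≈ (0.156250/2) × 124.000000 = 9.687500
Exact value: 9.687500
Error: 0.000000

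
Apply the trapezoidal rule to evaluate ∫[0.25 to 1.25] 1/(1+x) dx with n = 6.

f(x) = 1/(1+x)
a = 0.25, b = 1.25, n = 6
h = (b - a)/n = 0.166667

Trapezoidal rule: (h/2)[f(x₀) + 2f(x₁) + 2f(x₂) + ... + f(xₙ)]

x_0 = 0.2500, f(x_0) = 0.800000, coefficient = 1
x_1 = 0.4167, f(x_1) = 0.705882, coefficient = 2
x_2 = 0.5833, f(x_2) = 0.631579, coefficient = 2
x_3 = 0.7500, f(x_3) = 0.571429, coefficient = 2
x_4 = 0.9167, f(x_4) = 0.521739, coefficient = 2
x_5 = 1.0833, f(x_5) = 0.480000, coefficient = 2
x_6 = 1.2500, f(x_6) = 0.444444, coefficient = 1

I ≈ (0.166667/2) × 7.065702 = 0.588809
Exact value: 0.587787
Error: 0.001022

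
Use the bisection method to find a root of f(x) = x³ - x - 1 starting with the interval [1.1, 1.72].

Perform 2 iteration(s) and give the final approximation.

f(x) = x³ - x - 1
Initial interval: [1.1, 1.72]

Iteration 1:
  c_1 = (1.100000 + 1.720000)/2 = 1.410000
  f(c_1) = f(1.410000) = 0.393221
  f(a) × f(c) < 0, new interval: [1.100000, 1.410000]
Iteration 2:
  c_2 = (1.100000 + 1.410000)/2 = 1.255000
  f(c_2) = f(1.255000) = -0.278344
  f(a) × f(c) ≥ 0, new interval: [1.255000, 1.410000]

After 2 iteration(s), the approximation is c_2 = 1.255000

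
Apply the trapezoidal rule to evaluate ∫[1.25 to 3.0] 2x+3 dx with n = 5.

f(x) = 2x+3
a = 1.25, b = 3.0, n = 5
h = (b - a)/n = 0.350000

Trapezoidal rule: (h/2)[f(x₀) + 2f(x₁) + 2f(x₂) + ... + f(xₙ)]

x_0 = 1.2500, f(x_0) = 5.500000, coefficient = 1
x_1 = 1.6000, f(x_1) = 6.200000, coefficient = 2
x_2 = 1.9500, f(x_2) = 6.900000, coefficient = 2
x_3 = 2.3000, f(x_3) = 7.600000, coefficient = 2
x_4 = 2.6500, f(x_4) = 8.300000, coefficient = 2
x_5 = 3.0000, f(x_5) = 9.000000, coefficient = 1

I ≈ (0.350000/2) × 72.500000 = 12.687500
Exact value: 12.687500
Error: 0.000000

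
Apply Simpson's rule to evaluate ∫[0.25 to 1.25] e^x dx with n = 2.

f(x) = e^x
a = 0.25, b = 1.25, n = 2
h = (b - a)/n = 0.500000

Simpson's rule: (h/3)[f(x₀) + 4f(x₁) + 2f(x₂) + ... + f(xₙ)]

x_0 = 0.2500, f(x_0) = 1.284025, coefficient = 1
x_1 = 0.7500, f(x_1) = 2.117000, coefficient = 4
x_2 = 1.2500, f(x_2) = 3.490343, coefficient = 1

I ≈ (0.500000/3) × 13.242368 = 2.207061
Exact value: 2.206318
Error: 0.000744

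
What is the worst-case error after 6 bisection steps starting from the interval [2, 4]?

Bisection error bound: |error| ≤ (b-a)/2^n
|error| ≤ (4 - 2)/2^6 = 2/2^6
|error| ≤ 0.0312500000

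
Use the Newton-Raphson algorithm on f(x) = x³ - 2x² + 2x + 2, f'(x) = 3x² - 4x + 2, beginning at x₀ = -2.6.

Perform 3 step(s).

f(x) = x³ - 2x² + 2x + 2
f'(x) = 3x² - 4x + 2
x₀ = -2.6

Newton-Raphson formula: x_{n+1} = x_n - f(x_n)/f'(x_n)

Iteration 1:
  f(-2.600000) = -34.296000
  f'(-2.600000) = 32.680000
  x_1 = -2.600000 - (-34.296000)/32.680000 = -1.550551
Iteration 2:
  f(-1.550551) = -9.637363
  f'(-1.550551) = 15.414826
  x_2 = -1.550551 - (-9.637363)/15.414826 = -0.925350
Iteration 3:
  f(-0.925350) = -2.355596
  f'(-0.925350) = 8.270217
  x_3 = -0.925350 - (-2.355596)/8.270217 = -0.640521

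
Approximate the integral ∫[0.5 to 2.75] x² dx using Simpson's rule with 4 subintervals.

f(x) = x²
a = 0.5, b = 2.75, n = 4
h = (b - a)/n = 0.562500

Simpson's rule: (h/3)[f(x₀) + 4f(x₁) + 2f(x₂) + ... + f(xₙ)]

x_0 = 0.5000, f(x_0) = 0.250000, coefficient = 1
x_1 = 1.0625, f(x_1) = 1.128906, coefficient = 4
x_2 = 1.6250, f(x_2) = 2.640625, coefficient = 2
x_3 = 2.1875, f(x_3) = 4.785156, coefficient = 4
x_4 = 2.7500, f(x_4) = 7.562500, coefficient = 1

I ≈ (0.562500/3) × 36.750000 = 6.890625
Exact value: 6.890625
Error: 0.000000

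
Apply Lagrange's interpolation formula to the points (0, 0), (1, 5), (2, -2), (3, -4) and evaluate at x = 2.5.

Lagrange interpolation formula:
P(x) = Σ yᵢ × Lᵢ(x)
where Lᵢ(x) = Π_{j≠i} (x - xⱼ)/(xᵢ - xⱼ)

L_0(2.5) = (2.5 - 1)/(0 - 1) × (2.5 - 2)/(0 - 2) × (2.5 - 3)/(0 - 3) = 0.062500
L_1(2.5) = (2.5 - 0)/(1 - 0) × (2.5 - 2)/(1 - 2) × (2.5 - 3)/(1 - 3) = -0.312500
L_2(2.5) = (2.5 - 0)/(2 - 0) × (2.5 - 1)/(2 - 1) × (2.5 - 3)/(2 - 3) = 0.937500
L_3(2.5) = (2.5 - 0)/(3 - 0) × (2.5 - 1)/(3 - 1) × (2.5 - 2)/(3 - 2) = 0.312500

P(2.5) = 0×L_0(2.5) + 5×L_1(2.5) + (-2)×L_2(2.5) + (-4)×L_3(2.5)
P(2.5) = -4.687500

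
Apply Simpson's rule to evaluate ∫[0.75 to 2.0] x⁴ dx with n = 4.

f(x) = x⁴
a = 0.75, b = 2.0, n = 4
h = (b - a)/n = 0.312500

Simpson's rule: (h/3)[f(x₀) + 4f(x₁) + 2f(x₂) + ... + f(xₙ)]

x_0 = 0.7500, f(x_0) = 0.316406, coefficient = 1
x_1 = 1.0625, f(x_1) = 1.274429, coefficient = 4
x_2 = 1.3750, f(x_2) = 3.574463, coefficient = 2
x_3 = 1.6875, f(x_3) = 8.109146, coefficient = 4
x_4 = 2.0000, f(x_4) = 16.000000, coefficient = 1

I ≈ (0.312500/3) × 60.999634 = 6.354129
Exact value: 6.352539
Error: 0.001589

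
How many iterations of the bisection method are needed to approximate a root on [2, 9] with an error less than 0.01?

We need (b-a)/2^n ≤ 0.01
(9 - 2)/2^n ≤ 0.01
7/2^n ≤ 0.01
2^n ≥ 700
n ≥ log₂(700) = 9.45
n ≥ 10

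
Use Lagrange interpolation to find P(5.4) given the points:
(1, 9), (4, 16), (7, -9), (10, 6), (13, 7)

Lagrange interpolation formula:
P(x) = Σ yᵢ × Lᵢ(x)
where Lᵢ(x) = Π_{j≠i} (x - xⱼ)/(xᵢ - xⱼ)

L_0(5.4) = (5.4 - 4)/(1 - 4) × (5.4 - 7)/(1 - 7) × (5.4 - 10)/(1 - 10) × (5.4 - 13)/(1 - 13) = -0.040283
L_1(5.4) = (5.4 - 1)/(4 - 1) × (5.4 - 7)/(4 - 7) × (5.4 - 10)/(4 - 10) × (5.4 - 13)/(4 - 13) = 0.506416
L_2(5.4) = (5.4 - 1)/(7 - 1) × (5.4 - 4)/(7 - 4) × (5.4 - 10)/(7 - 10) × (5.4 - 13)/(7 - 13) = 0.664672
L_3(5.4) = (5.4 - 1)/(10 - 1) × (5.4 - 4)/(10 - 4) × (5.4 - 7)/(10 - 7) × (5.4 - 13)/(10 - 13) = -0.154127
L_4(5.4) = (5.4 - 1)/(13 - 1) × (5.4 - 4)/(13 - 4) × (5.4 - 7)/(13 - 7) × (5.4 - 10)/(13 - 10) = 0.023322

P(5.4) = 9×L_0(5.4) + 16×L_1(5.4) + (-9)×L_2(5.4) + 6×L_3(5.4) + 7×L_4(5.4)
P(5.4) = 0.996563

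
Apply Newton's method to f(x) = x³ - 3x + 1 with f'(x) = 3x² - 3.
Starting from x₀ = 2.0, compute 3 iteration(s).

f(x) = x³ - 3x + 1
f'(x) = 3x² - 3
x₀ = 2.0

Newton-Raphson formula: x_{n+1} = x_n - f(x_n)/f'(x_n)

Iteration 1:
  f(2.000000) = 3.000000
  f'(2.000000) = 9.000000
  x_1 = 2.000000 - 3.000000/9.000000 = 1.666667
Iteration 2:
  f(1.666667) = 0.629630
  f'(1.666667) = 5.333333
  x_2 = 1.666667 - 0.629630/5.333333 = 1.548611
Iteration 3:
  f(1.548611) = 0.068040
  f'(1.548611) = 4.194589
  x_3 = 1.548611 - 0.068040/4.194589 = 1.532390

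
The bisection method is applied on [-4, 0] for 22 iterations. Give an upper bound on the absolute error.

Bisection error bound: |error| ≤ (b-a)/2^n
|error| ≤ (0 - (-4))/2^22 = 4/2^22
|error| ≤ 0.0000009537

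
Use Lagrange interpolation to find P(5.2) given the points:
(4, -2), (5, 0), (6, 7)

Lagrange interpolation formula:
P(x) = Σ yᵢ × Lᵢ(x)
where Lᵢ(x) = Π_{j≠i} (x - xⱼ)/(xᵢ - xⱼ)

L_0(5.2) = (5.2 - 5)/(4 - 5) × (5.2 - 6)/(4 - 6) = -0.080000
L_1(5.2) = (5.2 - 4)/(5 - 4) × (5.2 - 6)/(5 - 6) = 0.960000
L_2(5.2) = (5.2 - 4)/(6 - 4) × (5.2 - 5)/(6 - 5) = 0.120000

P(5.2) = (-2)×L_0(5.2) + 0×L_1(5.2) + 7×L_2(5.2)
P(5.2) = 1.000000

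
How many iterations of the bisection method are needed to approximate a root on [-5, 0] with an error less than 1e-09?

We need (b-a)/2^n ≤ 1e-09
(0 - (-5))/2^n ≤ 1e-09
5/2^n ≤ 1e-09
2^n ≥ 5000000000
n ≥ log₂(5000000000) = 32.22
n ≥ 33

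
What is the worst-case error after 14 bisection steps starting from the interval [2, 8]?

Bisection error bound: |error| ≤ (b-a)/2^n
|error| ≤ (8 - 2)/2^14 = 6/2^14
|error| ≤ 0.0003662109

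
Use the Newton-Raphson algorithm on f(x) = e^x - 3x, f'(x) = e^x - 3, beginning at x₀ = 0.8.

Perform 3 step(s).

f(x) = e^x - 3x
f'(x) = e^x - 3
x₀ = 0.8

Newton-Raphson formula: x_{n+1} = x_n - f(x_n)/f'(x_n)

Iteration 1:
  f(0.800000) = -0.174459
  f'(0.800000) = -0.774459
  x_1 = 0.800000 - (-0.174459)/(-0.774459) = 0.574734
Iteration 2:
  f(0.574734) = 0.052456
  f'(0.574734) = -1.223342
  x_2 = 0.574734 - 0.052456/(-1.223342) = 0.617613
Iteration 3:
  f(0.617613) = 0.001657
  f'(0.617613) = -1.145504
  x_3 = 0.617613 - 0.001657/(-1.145504) = 0.619060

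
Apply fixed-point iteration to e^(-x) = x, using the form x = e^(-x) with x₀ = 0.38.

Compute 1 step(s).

Equation: e^(-x) = x
Fixed-point form: x = e^(-x)
x₀ = 0.38

x_1 = g(0.380000) = 0.683861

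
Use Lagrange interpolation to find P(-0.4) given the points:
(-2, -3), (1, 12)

Lagrange interpolation formula:
P(x) = Σ yᵢ × Lᵢ(x)
where Lᵢ(x) = Π_{j≠i} (x - xⱼ)/(xᵢ - xⱼ)

L_0(-0.4) = (-0.4 - 1)/(-2 - 1) = 0.466667
L_1(-0.4) = (-0.4 - (-2))/(1 - (-2)) = 0.533333

P(-0.4) = (-3)×L_0(-0.4) + 12×L_1(-0.4)
P(-0.4) = 5.000000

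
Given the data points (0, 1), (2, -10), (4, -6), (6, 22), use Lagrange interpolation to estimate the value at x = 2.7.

Lagrange interpolation formula:
P(x) = Σ yᵢ × Lᵢ(x)
where Lᵢ(x) = Π_{j≠i} (x - xⱼ)/(xᵢ - xⱼ)

L_0(2.7) = (2.7 - 2)/(0 - 2) × (2.7 - 4)/(0 - 4) × (2.7 - 6)/(0 - 6) = -0.062563
L_1(2.7) = (2.7 - 0)/(2 - 0) × (2.7 - 4)/(2 - 4) × (2.7 - 6)/(2 - 6) = 0.723937
L_2(2.7) = (2.7 - 0)/(4 - 0) × (2.7 - 2)/(4 - 2) × (2.7 - 6)/(4 - 6) = 0.389813
L_3(2.7) = (2.7 - 0)/(6 - 0) × (2.7 - 2)/(6 - 2) × (2.7 - 4)/(6 - 4) = -0.051188

P(2.7) = 1×L_0(2.7) + (-10)×L_1(2.7) + (-6)×L_2(2.7) + 22×L_3(2.7)
P(2.7) = -10.766937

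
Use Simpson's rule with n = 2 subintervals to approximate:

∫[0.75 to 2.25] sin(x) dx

f(x) = sin(x)
a = 0.75, b = 2.25, n = 2
h = (b - a)/n = 0.750000

Simpson's rule: (h/3)[f(x₀) + 4f(x₁) + 2f(x₂) + ... + f(xₙ)]

x_0 = 0.7500, f(x_0) = 0.681639, coefficient = 1
x_1 = 1.5000, f(x_1) = 0.997495, coefficient = 4
x_2 = 2.2500, f(x_2) = 0.778073, coefficient = 1

I ≈ (0.750000/3) × 5.449692 = 1.362423
Exact value: 1.359862
Error: 0.002560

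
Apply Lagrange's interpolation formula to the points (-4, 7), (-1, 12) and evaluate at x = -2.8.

Lagrange interpolation formula:
P(x) = Σ yᵢ × Lᵢ(x)
where Lᵢ(x) = Π_{j≠i} (x - xⱼ)/(xᵢ - xⱼ)

L_0(-2.8) = (-2.8 - (-1))/(-4 - (-1)) = 0.600000
L_1(-2.8) = (-2.8 - (-4))/(-1 - (-4)) = 0.400000

P(-2.8) = 7×L_0(-2.8) + 12×L_1(-2.8)
P(-2.8) = 9.000000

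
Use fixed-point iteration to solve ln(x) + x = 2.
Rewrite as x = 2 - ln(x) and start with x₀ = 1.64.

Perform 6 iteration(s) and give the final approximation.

Equation: ln(x) + x = 2
Fixed-point form: x = 2 - ln(x)
x₀ = 1.64

x_1 = g(1.640000) = 1.505304
x_2 = g(1.505304) = 1.591005
x_3 = g(1.591005) = 1.535634
x_4 = g(1.535634) = 1.571057
x_5 = g(1.571057) = 1.548252
x_6 = g(1.548252) = 1.562874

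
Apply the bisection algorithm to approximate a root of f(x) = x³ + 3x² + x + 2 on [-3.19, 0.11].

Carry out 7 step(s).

f(x) = x³ + 3x² + x + 2
Initial interval: [-3.19, 0.11]

Iteration 1:
  c_1 = (-3.190000 + 0.110000)/2 = -1.540000
  f(c_1) = f(-1.540000) = 3.922536
  f(a) × f(c) < 0, new interval: [-3.190000, -1.540000]
Iteration 2:
  c_2 = (-3.190000 + (-1.540000))/2 = -2.365000
  f(c_2) = f(-2.365000) = 3.186698
  f(a) × f(c) < 0, new interval: [-3.190000, -2.365000]
Iteration 3:
  c_3 = (-3.190000 + (-2.365000))/2 = -2.777500
  f(c_3) = f(-2.777500) = 0.938978
  f(a) × f(c) < 0, new interval: [-3.190000, -2.777500]
Iteration 4:
  c_4 = (-3.190000 + (-2.777500))/2 = -2.983750
  f(c_4) = f(-2.983750) = -0.839080
  f(a) × f(c) ≥ 0, new interval: [-2.983750, -2.777500]
Iteration 5:
  c_5 = (-2.983750 + (-2.777500))/2 = -2.880625
  f(c_5) = f(-2.880625) = 0.109949
  f(a) × f(c) < 0, new interval: [-2.983750, -2.880625]
Iteration 6:
  c_6 = (-2.983750 + (-2.880625))/2 = -2.932187
  f(c_6) = f(-2.932187) = -0.349154
  f(a) × f(c) ≥ 0, new interval: [-2.932187, -2.880625]
Iteration 7:
  c_7 = (-2.932187 + (-2.880625))/2 = -2.906406
  f(c_7) = f(-2.906406) = -0.115801
  f(a) × f(c) ≥ 0, new interval: [-2.906406, -2.880625]

After 7 iteration(s), the approximation is c_7 = -2.906406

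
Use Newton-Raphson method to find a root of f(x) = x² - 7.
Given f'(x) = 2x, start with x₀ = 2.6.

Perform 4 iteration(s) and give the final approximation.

f(x) = x² - 7
f'(x) = 2x
x₀ = 2.6

Newton-Raphson formula: x_{n+1} = x_n - f(x_n)/f'(x_n)

Iteration 1:
  f(2.600000) = -0.240000
  f'(2.600000) = 5.200000
  x_1 = 2.600000 - (-0.240000)/5.200000 = 2.646154
Iteration 2:
  f(2.646154) = 0.002130
  f'(2.646154) = 5.292308
  x_2 = 2.646154 - 0.002130/5.292308 = 2.645751
Iteration 3:
  f(2.645751) = 0.000000
  f'(2.645751) = 5.291503
  x_3 = 2.645751 - 0.000000/5.291503 = 2.645751
Iteration 4:
  f(2.645751) = 0.000000
  f'(2.645751) = 5.291503
  x_4 = 2.645751 - 0.000000/5.291503 = 2.645751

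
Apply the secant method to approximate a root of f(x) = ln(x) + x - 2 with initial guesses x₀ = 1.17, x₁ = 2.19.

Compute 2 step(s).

f(x) = ln(x) + x - 2
x₀ = 1.17, x₁ = 2.19

Secant formula: x_{n+1} = x_n - f(x_n)(x_n - x_{n-1})/(f(x_n) - f(x_{n-1}))

Iteration 1:
  f(1.170000) = -0.672996
  f(2.190000) = 0.973902
  x_2 = 2.190000 - 0.973902×(2.190000 - 1.170000)/(0.973902 - (-0.672996))
       = 1.586818
Iteration 2:
  f(2.190000) = 0.973902
  f(1.586818) = 0.048548
  x_3 = 1.586818 - 0.048548×(1.586818 - 2.190000)/(0.048548 - 0.973902)
       = 1.555172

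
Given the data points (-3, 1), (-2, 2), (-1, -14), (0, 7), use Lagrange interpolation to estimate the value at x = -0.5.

Lagrange interpolation formula:
P(x) = Σ yᵢ × Lᵢ(x)
where Lᵢ(x) = Π_{j≠i} (x - xⱼ)/(xᵢ - xⱼ)

L_0(-0.5) = (-0.5 - (-2))/(-3 - (-2)) × (-0.5 - (-1))/(-3 - (-1)) × (-0.5 - 0)/(-3 - 0) = 0.062500
L_1(-0.5) = (-0.5 - (-3))/(-2 - (-3)) × (-0.5 - (-1))/(-2 - (-1)) × (-0.5 - 0)/(-2 - 0) = -0.312500
L_2(-0.5) = (-0.5 - (-3))/(-1 - (-3)) × (-0.5 - (-2))/(-1 - (-2)) × (-0.5 - 0)/(-1 - 0) = 0.937500
L_3(-0.5) = (-0.5 - (-3))/(0 - (-3)) × (-0.5 - (-2))/(0 - (-2)) × (-0.5 - (-1))/(0 - (-1)) = 0.312500

P(-0.5) = 1×L_0(-0.5) + 2×L_1(-0.5) + (-14)×L_2(-0.5) + 7×L_3(-0.5)
P(-0.5) = -11.500000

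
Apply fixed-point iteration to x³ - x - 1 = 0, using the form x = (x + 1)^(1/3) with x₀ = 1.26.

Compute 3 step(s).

Equation: x³ - x - 1 = 0
Fixed-point form: x = (x + 1)^(1/3)
x₀ = 1.26

x_1 = g(1.260000) = 1.312309
x_2 = g(1.312309) = 1.322357
x_3 = g(1.322357) = 1.324269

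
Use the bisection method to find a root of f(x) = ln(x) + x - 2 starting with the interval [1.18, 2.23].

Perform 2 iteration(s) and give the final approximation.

f(x) = ln(x) + x - 2
Initial interval: [1.18, 2.23]

Iteration 1:
  c_1 = (1.180000 + 2.230000)/2 = 1.705000
  f(c_1) = f(1.705000) = 0.238565
  f(a) × f(c) < 0, new interval: [1.180000, 1.705000]
Iteration 2:
  c_2 = (1.180000 + 1.705000)/2 = 1.442500
  f(c_2) = f(1.442500) = -0.191122
  f(a) × f(c) ≥ 0, new interval: [1.442500, 1.705000]

After 2 iteration(s), the approximation is c_2 = 1.442500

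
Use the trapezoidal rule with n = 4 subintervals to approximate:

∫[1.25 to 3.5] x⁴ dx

f(x) = x⁴
a = 1.25, b = 3.5, n = 4
h = (b - a)/n = 0.562500

Trapezoidal rule: (h/2)[f(x₀) + 2f(x₁) + 2f(x₂) + ... + f(xₙ)]

x_0 = 1.2500, f(x_0) = 2.441406, coefficient = 1
x_1 = 1.8125, f(x_1) = 10.792252, coefficient = 2
x_2 = 2.3750, f(x_2) = 31.816650, coefficient = 2
x_3 = 2.9375, f(x_3) = 74.458023, coefficient = 2
x_4 = 3.5000, f(x_4) = 150.062500, coefficient = 1

I ≈ (0.562500/2) × 386.637756 = 108.741869
Exact value: 104.433398
Error: 4.308471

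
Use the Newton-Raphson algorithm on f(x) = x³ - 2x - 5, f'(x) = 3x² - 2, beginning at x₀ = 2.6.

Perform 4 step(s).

f(x) = x³ - 2x - 5
f'(x) = 3x² - 2
x₀ = 2.6

Newton-Raphson formula: x_{n+1} = x_n - f(x_n)/f'(x_n)

Iteration 1:
  f(2.600000) = 7.376000
  f'(2.600000) = 18.280000
  x_1 = 2.600000 - 7.376000/18.280000 = 2.196499
Iteration 2:
  f(2.196499) = 1.204247
  f'(2.196499) = 12.473822
  x_2 = 2.196499 - 1.204247/12.473822 = 2.099957
Iteration 3:
  f(2.099957) = 0.060517
  f'(2.099957) = 11.229458
  x_3 = 2.099957 - 0.060517/11.229458 = 2.094568
Iteration 4:
  f(2.094568) = 0.000183
  f'(2.094568) = 11.161644
  x_4 = 2.094568 - 0.000183/11.161644 = 2.094551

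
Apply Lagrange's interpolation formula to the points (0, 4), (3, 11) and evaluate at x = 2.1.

Lagrange interpolation formula:
P(x) = Σ yᵢ × Lᵢ(x)
where Lᵢ(x) = Π_{j≠i} (x - xⱼ)/(xᵢ - xⱼ)

L_0(2.1) = (2.1 - 3)/(0 - 3) = 0.300000
L_1(2.1) = (2.1 - 0)/(3 - 0) = 0.700000

P(2.1) = 4×L_0(2.1) + 11×L_1(2.1)
P(2.1) = 8.900000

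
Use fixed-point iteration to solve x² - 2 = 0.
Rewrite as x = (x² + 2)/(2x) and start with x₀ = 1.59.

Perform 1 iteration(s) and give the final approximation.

Equation: x² - 2 = 0
Fixed-point form: x = (x² + 2)/(2x)
x₀ = 1.59

x_1 = g(1.590000) = 1.423931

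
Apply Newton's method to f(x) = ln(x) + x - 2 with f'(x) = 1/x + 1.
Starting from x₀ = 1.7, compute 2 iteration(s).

f(x) = ln(x) + x - 2
f'(x) = 1/x + 1
x₀ = 1.7

Newton-Raphson formula: x_{n+1} = x_n - f(x_n)/f'(x_n)

Iteration 1:
  f(1.700000) = 0.230628
  f'(1.700000) = 1.588235
  x_1 = 1.700000 - 0.230628/1.588235 = 1.554790
Iteration 2:
  f(1.554790) = -0.003870
  f'(1.554790) = 1.643174
  x_2 = 1.554790 - (-0.003870)/1.643174 = 1.557145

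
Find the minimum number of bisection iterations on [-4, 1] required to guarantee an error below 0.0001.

We need (b-a)/2^n ≤ 0.0001
(1 - (-4))/2^n ≤ 0.0001
5/2^n ≤ 0.0001
2^n ≥ 50000
n ≥ log₂(50000) = 15.61
n ≥ 16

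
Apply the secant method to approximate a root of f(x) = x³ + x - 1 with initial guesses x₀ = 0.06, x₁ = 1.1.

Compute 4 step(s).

f(x) = x³ + x - 1
x₀ = 0.06, x₁ = 1.1

Secant formula: x_{n+1} = x_n - f(x_n)(x_n - x_{n-1})/(f(x_n) - f(x_{n-1}))

Iteration 1:
  f(0.060000) = -0.939784
  f(1.100000) = 1.431000
  x_2 = 1.100000 - 1.431000×(1.100000 - 0.060000)/(1.431000 - (-0.939784))
       = 0.472258
Iteration 2:
  f(1.100000) = 1.431000
  f(0.472258) = -0.422415
  x_3 = 0.472258 - (-0.422415)×(0.472258 - 1.100000)/(-0.422415 - 1.431000)
       = 0.615328
Iteration 3:
  f(0.472258) = -0.422415
  f(0.615328) = -0.151691
  x_4 = 0.615328 - (-0.151691)×(0.615328 - 0.472258)/(-0.151691 - (-0.422415))
       = 0.695492
Iteration 4:
  f(0.615328) = -0.151691
  f(0.695492) = 0.031909
  x_5 = 0.695492 - 0.031909×(0.695492 - 0.615328)/(0.031909 - (-0.151691))
       = 0.681560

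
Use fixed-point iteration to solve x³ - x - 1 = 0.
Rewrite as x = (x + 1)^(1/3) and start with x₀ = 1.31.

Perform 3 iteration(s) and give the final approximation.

Equation: x³ - x - 1 = 0
Fixed-point form: x = (x + 1)^(1/3)
x₀ = 1.31

x_1 = g(1.310000) = 1.321916
x_2 = g(1.321916) = 1.324186
x_3 = g(1.324186) = 1.324617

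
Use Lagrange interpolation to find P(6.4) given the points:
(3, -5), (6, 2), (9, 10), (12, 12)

Lagrange interpolation formula:
P(x) = Σ yᵢ × Lᵢ(x)
where Lᵢ(x) = Π_{j≠i} (x - xⱼ)/(xᵢ - xⱼ)

L_0(6.4) = (6.4 - 6)/(3 - 6) × (6.4 - 9)/(3 - 9) × (6.4 - 12)/(3 - 12) = -0.035951
L_1(6.4) = (6.4 - 3)/(6 - 3) × (6.4 - 9)/(6 - 9) × (6.4 - 12)/(6 - 12) = 0.916741
L_2(6.4) = (6.4 - 3)/(9 - 3) × (6.4 - 6)/(9 - 6) × (6.4 - 12)/(9 - 12) = 0.141037
L_3(6.4) = (6.4 - 3)/(12 - 3) × (6.4 - 6)/(12 - 6) × (6.4 - 9)/(12 - 9) = -0.021827

P(6.4) = (-5)×L_0(6.4) + 2×L_1(6.4) + 10×L_2(6.4) + 12×L_3(6.4)
P(6.4) = 3.161679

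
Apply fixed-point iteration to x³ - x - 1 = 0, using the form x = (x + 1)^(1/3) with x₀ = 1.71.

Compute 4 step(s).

Equation: x³ - x - 1 = 0
Fixed-point form: x = (x + 1)^(1/3)
x₀ = 1.71

x_1 = g(1.710000) = 1.394194
x_2 = g(1.394194) = 1.337785
x_3 = g(1.337785) = 1.327195
x_4 = g(1.327195) = 1.325188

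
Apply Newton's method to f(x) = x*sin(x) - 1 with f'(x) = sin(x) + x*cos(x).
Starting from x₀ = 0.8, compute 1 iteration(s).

f(x) = x*sin(x) - 1
f'(x) = sin(x) + x*cos(x)
x₀ = 0.8

Newton-Raphson formula: x_{n+1} = x_n - f(x_n)/f'(x_n)

Iteration 1:
  f(0.800000) = -0.426115
  f'(0.800000) = 1.274721
  x_1 = 0.800000 - (-0.426115)/1.274721 = 1.134281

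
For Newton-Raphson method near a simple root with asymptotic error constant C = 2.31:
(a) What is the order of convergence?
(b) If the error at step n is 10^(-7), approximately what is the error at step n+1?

(a) Newton-Raphson has quadratic (order 2) convergence near simple roots.
    This means |e_{n+1}| ≈ C|e_n|².

(b) With |e_n| = 10^(-7) and C = 2.31:
    |e_{n+1}| ≈ 2.31 × (10^(-7))² = 2.31 × 10^(-14)

(a) 2 (quadratic); (b) |e_{n+1}| ≈ 2.310e-14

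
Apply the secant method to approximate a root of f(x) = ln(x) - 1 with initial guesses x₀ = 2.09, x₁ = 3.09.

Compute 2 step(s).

f(x) = ln(x) - 1
x₀ = 2.09, x₁ = 3.09

Secant formula: x_{n+1} = x_n - f(x_n)(x_n - x_{n-1})/(f(x_n) - f(x_{n-1}))

Iteration 1:
  f(2.090000) = -0.262836
  f(3.090000) = 0.128171
  x_2 = 3.090000 - 0.128171×(3.090000 - 2.090000)/(0.128171 - (-0.262836))
       = 2.762203
Iteration 2:
  f(3.090000) = 0.128171
  f(2.762203) = 0.016028
  x_3 = 2.762203 - 0.016028×(2.762203 - 3.090000)/(0.016028 - 0.128171)
       = 2.715351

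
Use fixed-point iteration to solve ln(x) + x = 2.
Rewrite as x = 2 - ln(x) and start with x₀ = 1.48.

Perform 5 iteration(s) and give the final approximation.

Equation: ln(x) + x = 2
Fixed-point form: x = 2 - ln(x)
x₀ = 1.48

x_1 = g(1.480000) = 1.607958
x_2 = g(1.607958) = 1.525035
x_3 = g(1.525035) = 1.577983
x_4 = g(1.577983) = 1.543853
x_5 = g(1.543853) = 1.565719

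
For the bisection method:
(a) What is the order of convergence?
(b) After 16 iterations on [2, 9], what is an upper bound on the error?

(a) Bisection has linear (order 1) convergence; the error is halved each step.

(b) Error bound = (b-a)/2^n = (9 - 2)/2^{16}
    = 7/2^{16}

(a) 1 (linear); (b) error ≤ 1.07e-04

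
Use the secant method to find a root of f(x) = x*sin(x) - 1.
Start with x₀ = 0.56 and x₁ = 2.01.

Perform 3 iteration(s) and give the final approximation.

f(x) = x*sin(x) - 1
x₀ = 0.56, x₁ = 2.01

Secant formula: x_{n+1} = x_n - f(x_n)(x_n - x_{n-1})/(f(x_n) - f(x_{n-1}))

Iteration 1:
  f(0.560000) = -0.702536
  f(2.010000) = 0.819232
  x_2 = 2.010000 - 0.819232×(2.010000 - 0.560000)/(0.819232 - (-0.702536))
       = 1.229404
Iteration 2:
  f(2.010000) = 0.819232
  f(1.229404) = 0.158454
  x_3 = 1.229404 - 0.158454×(1.229404 - 2.010000)/(0.158454 - 0.819232)
       = 1.042217
Iteration 3:
  f(1.229404) = 0.158454
  f(1.042217) = -0.100020
  x_4 = 1.042217 - (-0.100020)×(1.042217 - 1.229404)/(-0.100020 - 0.158454)
       = 1.114652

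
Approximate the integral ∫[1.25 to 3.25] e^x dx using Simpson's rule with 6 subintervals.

f(x) = e^x
a = 1.25, b = 3.25, n = 6
h = (b - a)/n = 0.333333

Simpson's rule: (h/3)[f(x₀) + 4f(x₁) + 2f(x₂) + ... + f(xₙ)]

x_0 = 1.2500, f(x_0) = 3.490343, coefficient = 1
x_1 = 1.5833, f(x_1) = 4.871166, coefficient = 4
x_2 = 1.9167, f(x_2) = 6.798260, coefficient = 2
x_3 = 2.2500, f(x_3) = 9.487736, coefficient = 4
x_4 = 2.5833, f(x_4) = 13.241202, coefficient = 2
x_5 = 2.9167, f(x_5) = 18.479586, coefficient = 4
x_6 = 3.2500, f(x_6) = 25.790340, coefficient = 1

I ≈ (0.333333/3) × 200.713558 = 22.301506
Exact value: 22.299997
Error: 0.001509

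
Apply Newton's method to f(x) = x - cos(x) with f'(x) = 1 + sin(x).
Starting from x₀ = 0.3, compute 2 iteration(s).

f(x) = x - cos(x)
f'(x) = 1 + sin(x)
x₀ = 0.3

Newton-Raphson formula: x_{n+1} = x_n - f(x_n)/f'(x_n)

Iteration 1:
  f(0.300000) = -0.655336
  f'(0.300000) = 1.295520
  x_1 = 0.300000 - (-0.655336)/1.295520 = 0.805848
Iteration 2:
  f(0.805848) = 0.113349
  f'(0.805848) = 1.721418
  x_2 = 0.805848 - 0.113349/1.721418 = 0.740002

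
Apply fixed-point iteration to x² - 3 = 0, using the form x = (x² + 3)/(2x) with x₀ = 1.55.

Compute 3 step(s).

Equation: x² - 3 = 0
Fixed-point form: x = (x² + 3)/(2x)
x₀ = 1.55

x_1 = g(1.550000) = 1.742742
x_2 = g(1.742742) = 1.732084
x_3 = g(1.732084) = 1.732051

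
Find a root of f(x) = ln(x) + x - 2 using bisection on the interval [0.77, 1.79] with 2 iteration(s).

f(x) = ln(x) + x - 2
Initial interval: [0.77, 1.79]

Iteration 1:
  c_1 = (0.770000 + 1.790000)/2 = 1.280000
  f(c_1) = f(1.280000) = -0.473140
  f(a) × f(c) ≥ 0, new interval: [1.280000, 1.790000]
Iteration 2:
  c_2 = (1.280000 + 1.790000)/2 = 1.535000
  f(c_2) = f(1.535000) = -0.036470
  f(a) × f(c) ≥ 0, new interval: [1.535000, 1.790000]

After 2 iteration(s), the approximation is c_2 = 1.535000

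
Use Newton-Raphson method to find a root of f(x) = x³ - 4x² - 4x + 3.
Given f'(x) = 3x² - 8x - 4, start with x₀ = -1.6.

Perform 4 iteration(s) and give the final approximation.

f(x) = x³ - 4x² - 4x + 3
f'(x) = 3x² - 8x - 4
x₀ = -1.6

Newton-Raphson formula: x_{n+1} = x_n - f(x_n)/f'(x_n)

Iteration 1:
  f(-1.600000) = -4.936000
  f'(-1.600000) = 16.480000
  x_1 = -1.600000 - (-4.936000)/16.480000 = -1.300485
Iteration 2:
  f(-1.300485) = -0.762570
  f'(-1.300485) = 11.477671
  x_2 = -1.300485 - (-0.762570)/11.477671 = -1.234046
Iteration 3:
  f(-1.234046) = -0.034585
  f'(-1.234046) = 10.440977
  x_3 = -1.234046 - (-0.034585)/10.440977 = -1.230734
Iteration 4:
  f(-1.230734) = -0.000084
  f'(-1.230734) = 10.389984
  x_4 = -1.230734 - (-0.000084)/10.389984 = -1.230725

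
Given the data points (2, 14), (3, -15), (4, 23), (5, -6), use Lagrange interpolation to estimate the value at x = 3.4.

Lagrange interpolation formula:
P(x) = Σ yᵢ × Lᵢ(x)
where Lᵢ(x) = Π_{j≠i} (x - xⱼ)/(xᵢ - xⱼ)

L_0(3.4) = (3.4 - 3)/(2 - 3) × (3.4 - 4)/(2 - 4) × (3.4 - 5)/(2 - 5) = -0.064000
L_1(3.4) = (3.4 - 2)/(3 - 2) × (3.4 - 4)/(3 - 4) × (3.4 - 5)/(3 - 5) = 0.672000
L_2(3.4) = (3.4 - 2)/(4 - 2) × (3.4 - 3)/(4 - 3) × (3.4 - 5)/(4 - 5) = 0.448000
L_3(3.4) = (3.4 - 2)/(5 - 2) × (3.4 - 3)/(5 - 3) × (3.4 - 4)/(5 - 4) = -0.056000

P(3.4) = 14×L_0(3.4) + (-15)×L_1(3.4) + 23×L_2(3.4) + (-6)×L_3(3.4)
P(3.4) = -0.336000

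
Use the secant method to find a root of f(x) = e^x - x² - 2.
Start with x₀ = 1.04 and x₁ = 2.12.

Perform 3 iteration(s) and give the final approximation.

f(x) = e^x - x² - 2
x₀ = 1.04, x₁ = 2.12

Secant formula: x_{n+1} = x_n - f(x_n)(x_n - x_{n-1})/(f(x_n) - f(x_{n-1}))

Iteration 1:
  f(1.040000) = -0.252383
  f(2.120000) = 1.836737
  x_2 = 2.120000 - 1.836737×(2.120000 - 1.040000)/(1.836737 - (-0.252383))
       = 1.170473
Iteration 2:
  f(2.120000) = 1.836737
  f(1.170473) = -0.146490
  x_3 = 1.170473 - (-0.146490)×(1.170473 - 2.120000)/(-0.146490 - 1.836737)
       = 1.240609
Iteration 3:
  f(1.170473) = -0.146490
  f(1.240609) = -0.081392
  x_4 = 1.240609 - (-0.081392)×(1.240609 - 1.170473)/(-0.081392 - (-0.146490))
       = 1.328300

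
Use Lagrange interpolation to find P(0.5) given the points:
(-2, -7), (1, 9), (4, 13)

Lagrange interpolation formula:
P(x) = Σ yᵢ × Lᵢ(x)
where Lᵢ(x) = Π_{j≠i} (x - xⱼ)/(xᵢ - xⱼ)

L_0(0.5) = (0.5 - 1)/(-2 - 1) × (0.5 - 4)/(-2 - 4) = 0.097222
L_1(0.5) = (0.5 - (-2))/(1 - (-2)) × (0.5 - 4)/(1 - 4) = 0.972222
L_2(0.5) = (0.5 - (-2))/(4 - (-2)) × (0.5 - 1)/(4 - 1) = -0.069444

P(0.5) = (-7)×L_0(0.5) + 9×L_1(0.5) + 13×L_2(0.5)
P(0.5) = 7.166667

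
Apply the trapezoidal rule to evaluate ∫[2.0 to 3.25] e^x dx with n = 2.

f(x) = e^x
a = 2.0, b = 3.25, n = 2
h = (b - a)/n = 0.625000

Trapezoidal rule: (h/2)[f(x₀) + 2f(x₁) + 2f(x₂) + ... + f(xₙ)]

x_0 = 2.0000, f(x_0) = 7.389056, coefficient = 1
x_1 = 2.6250, f(x_1) = 13.804574, coefficient = 2
x_2 = 3.2500, f(x_2) = 25.790340, coefficient = 1

I ≈ (0.625000/2) × 60.788544 = 18.996420
Exact value: 18.401284
Error: 0.595136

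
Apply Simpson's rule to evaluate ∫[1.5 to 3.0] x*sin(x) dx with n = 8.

f(x) = x*sin(x)
a = 1.5, b = 3.0, n = 8
h = (b - a)/n = 0.187500

Simpson's rule: (h/3)[f(x₀) + 4f(x₁) + 2f(x₂) + ... + f(xₙ)]

x_0 = 1.5000, f(x_0) = 1.496242, coefficient = 1
x_1 = 1.6875, f(x_1) = 1.676021, coefficient = 4
x_2 = 1.8750, f(x_2) = 1.788911, coefficient = 2
x_3 = 2.0625, f(x_3) = 1.818155, coefficient = 4
x_4 = 2.2500, f(x_4) = 1.750665, coefficient = 2
x_5 = 2.4375, f(x_5) = 1.577897, coefficient = 4
x_6 = 2.6250, f(x_6) = 1.296541, coefficient = 2
x_7 = 2.8125, f(x_7) = 0.908956, coefficient = 4
x_8 = 3.0000, f(x_8) = 0.423360, coefficient = 1

I ≈ (0.187500/3) × 35.515957 = 2.219747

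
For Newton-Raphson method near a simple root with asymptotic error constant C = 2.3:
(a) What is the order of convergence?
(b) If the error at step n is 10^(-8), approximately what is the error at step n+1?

(a) Newton-Raphson has quadratic (order 2) convergence near simple roots.
    This means |e_{n+1}| ≈ C|e_n|².

(b) With |e_n| = 10^(-8) and C = 2.3:
    |e_{n+1}| ≈ 2.3 × (10^(-8))² = 2.3 × 10^(-16)

(a) 2 (quadratic); (b) |e_{n+1}| ≈ 2.300e-16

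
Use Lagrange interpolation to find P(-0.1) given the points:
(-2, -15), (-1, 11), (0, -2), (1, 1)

Lagrange interpolation formula:
P(x) = Σ yᵢ × Lᵢ(x)
where Lᵢ(x) = Π_{j≠i} (x - xⱼ)/(xᵢ - xⱼ)

L_0(-0.1) = (-0.1 - (-1))/(-2 - (-1)) × (-0.1 - 0)/(-2 - 0) × (-0.1 - 1)/(-2 - 1) = -0.016500
L_1(-0.1) = (-0.1 - (-2))/(-1 - (-2)) × (-0.1 - 0)/(-1 - 0) × (-0.1 - 1)/(-1 - 1) = 0.104500
L_2(-0.1) = (-0.1 - (-2))/(0 - (-2)) × (-0.1 - (-1))/(0 - (-1)) × (-0.1 - 1)/(0 - 1) = 0.940500
L_3(-0.1) = (-0.1 - (-2))/(1 - (-2)) × (-0.1 - (-1))/(1 - (-1)) × (-0.1 - 0)/(1 - 0) = -0.028500

P(-0.1) = (-15)×L_0(-0.1) + 11×L_1(-0.1) + (-2)×L_2(-0.1) + 1×L_3(-0.1)
P(-0.1) = -0.512500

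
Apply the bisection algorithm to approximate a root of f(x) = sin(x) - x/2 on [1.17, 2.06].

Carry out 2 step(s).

f(x) = sin(x) - x/2
Initial interval: [1.17, 2.06]

Iteration 1:
  c_1 = (1.170000 + 2.060000)/2 = 1.615000
  f(c_1) = f(1.615000) = 0.191523
  f(a) × f(c) ≥ 0, new interval: [1.615000, 2.060000]
Iteration 2:
  c_2 = (1.615000 + 2.060000)/2 = 1.837500
  f(c_2) = f(1.837500) = 0.045895
  f(a) × f(c) ≥ 0, new interval: [1.837500, 2.060000]

After 2 iteration(s), the approximation is c_2 = 1.837500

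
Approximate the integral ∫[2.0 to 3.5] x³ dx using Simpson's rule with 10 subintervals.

f(x) = x³
a = 2.0, b = 3.5, n = 10
h = (b - a)/n = 0.150000

Simpson's rule: (h/3)[f(x₀) + 4f(x₁) + 2f(x₂) + ... + f(xₙ)]

x_0 = 2.0000, f(x_0) = 8.000000, coefficient = 1
x_1 = 2.1500, f(x_1) = 9.938375, coefficient = 4
x_2 = 2.3000, f(x_2) = 12.167000, coefficient = 2
x_3 = 2.4500, f(x_3) = 14.706125, coefficient = 4
x_4 = 2.6000, f(x_4) = 17.576000, coefficient = 2
x_5 = 2.7500, f(x_5) = 20.796875, coefficient = 4
x_6 = 2.9000, f(x_6) = 24.389000, coefficient = 2
x_7 = 3.0500, f(x_7) = 28.372625, coefficient = 4
x_8 = 3.2000, f(x_8) = 32.768000, coefficient = 2
x_9 = 3.3500, f(x_9) = 37.595375, coefficient = 4
x_10 = 3.5000, f(x_10) = 42.875000, coefficient = 1

I ≈ (0.150000/3) × 670.312500 = 33.515625
Exact value: 33.515625
Error: 0.000000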